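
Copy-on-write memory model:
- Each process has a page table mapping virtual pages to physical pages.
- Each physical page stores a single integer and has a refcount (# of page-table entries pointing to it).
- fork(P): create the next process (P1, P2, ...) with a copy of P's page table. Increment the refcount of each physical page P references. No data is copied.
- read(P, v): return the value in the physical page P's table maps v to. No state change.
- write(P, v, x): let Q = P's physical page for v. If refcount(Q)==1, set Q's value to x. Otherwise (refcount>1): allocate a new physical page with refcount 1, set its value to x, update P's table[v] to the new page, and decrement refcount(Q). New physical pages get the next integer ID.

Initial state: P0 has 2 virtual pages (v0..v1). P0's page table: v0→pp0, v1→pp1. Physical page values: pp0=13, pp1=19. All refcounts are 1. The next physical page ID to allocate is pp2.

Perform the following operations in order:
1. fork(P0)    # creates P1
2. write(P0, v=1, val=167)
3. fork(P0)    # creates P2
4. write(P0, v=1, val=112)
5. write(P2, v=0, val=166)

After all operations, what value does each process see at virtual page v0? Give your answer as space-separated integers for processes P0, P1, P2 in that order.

Answer: 13 13 166

Derivation:
Op 1: fork(P0) -> P1. 2 ppages; refcounts: pp0:2 pp1:2
Op 2: write(P0, v1, 167). refcount(pp1)=2>1 -> COPY to pp2. 3 ppages; refcounts: pp0:2 pp1:1 pp2:1
Op 3: fork(P0) -> P2. 3 ppages; refcounts: pp0:3 pp1:1 pp2:2
Op 4: write(P0, v1, 112). refcount(pp2)=2>1 -> COPY to pp3. 4 ppages; refcounts: pp0:3 pp1:1 pp2:1 pp3:1
Op 5: write(P2, v0, 166). refcount(pp0)=3>1 -> COPY to pp4. 5 ppages; refcounts: pp0:2 pp1:1 pp2:1 pp3:1 pp4:1
P0: v0 -> pp0 = 13
P1: v0 -> pp0 = 13
P2: v0 -> pp4 = 166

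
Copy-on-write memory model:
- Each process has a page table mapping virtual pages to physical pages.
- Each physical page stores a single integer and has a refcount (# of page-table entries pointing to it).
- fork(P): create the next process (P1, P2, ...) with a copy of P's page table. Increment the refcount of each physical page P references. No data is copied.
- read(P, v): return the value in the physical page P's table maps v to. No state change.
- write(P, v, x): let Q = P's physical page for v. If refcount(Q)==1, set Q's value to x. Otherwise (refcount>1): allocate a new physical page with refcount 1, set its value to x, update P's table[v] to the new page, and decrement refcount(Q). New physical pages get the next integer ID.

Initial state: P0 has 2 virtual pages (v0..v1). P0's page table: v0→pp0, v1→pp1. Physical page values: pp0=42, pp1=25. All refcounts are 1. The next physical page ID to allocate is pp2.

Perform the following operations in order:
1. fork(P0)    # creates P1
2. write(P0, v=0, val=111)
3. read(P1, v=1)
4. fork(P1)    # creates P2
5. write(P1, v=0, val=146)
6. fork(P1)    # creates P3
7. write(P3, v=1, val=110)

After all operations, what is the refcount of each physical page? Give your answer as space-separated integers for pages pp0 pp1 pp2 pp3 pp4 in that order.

Answer: 1 3 1 2 1

Derivation:
Op 1: fork(P0) -> P1. 2 ppages; refcounts: pp0:2 pp1:2
Op 2: write(P0, v0, 111). refcount(pp0)=2>1 -> COPY to pp2. 3 ppages; refcounts: pp0:1 pp1:2 pp2:1
Op 3: read(P1, v1) -> 25. No state change.
Op 4: fork(P1) -> P2. 3 ppages; refcounts: pp0:2 pp1:3 pp2:1
Op 5: write(P1, v0, 146). refcount(pp0)=2>1 -> COPY to pp3. 4 ppages; refcounts: pp0:1 pp1:3 pp2:1 pp3:1
Op 6: fork(P1) -> P3. 4 ppages; refcounts: pp0:1 pp1:4 pp2:1 pp3:2
Op 7: write(P3, v1, 110). refcount(pp1)=4>1 -> COPY to pp4. 5 ppages; refcounts: pp0:1 pp1:3 pp2:1 pp3:2 pp4:1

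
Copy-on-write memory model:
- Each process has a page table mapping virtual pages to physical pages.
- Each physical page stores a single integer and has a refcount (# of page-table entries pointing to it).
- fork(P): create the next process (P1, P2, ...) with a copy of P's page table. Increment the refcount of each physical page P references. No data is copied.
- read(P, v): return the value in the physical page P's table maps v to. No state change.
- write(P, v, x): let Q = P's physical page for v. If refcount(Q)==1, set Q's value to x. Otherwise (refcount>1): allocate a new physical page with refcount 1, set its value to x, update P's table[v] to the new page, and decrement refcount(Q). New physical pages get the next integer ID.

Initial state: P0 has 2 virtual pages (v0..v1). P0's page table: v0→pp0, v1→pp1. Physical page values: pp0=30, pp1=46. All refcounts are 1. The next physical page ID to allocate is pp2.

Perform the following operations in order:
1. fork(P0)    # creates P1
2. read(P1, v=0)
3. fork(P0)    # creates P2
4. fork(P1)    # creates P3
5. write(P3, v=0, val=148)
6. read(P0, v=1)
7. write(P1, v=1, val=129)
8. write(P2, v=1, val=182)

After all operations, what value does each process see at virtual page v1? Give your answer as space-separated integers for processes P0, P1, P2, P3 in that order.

Op 1: fork(P0) -> P1. 2 ppages; refcounts: pp0:2 pp1:2
Op 2: read(P1, v0) -> 30. No state change.
Op 3: fork(P0) -> P2. 2 ppages; refcounts: pp0:3 pp1:3
Op 4: fork(P1) -> P3. 2 ppages; refcounts: pp0:4 pp1:4
Op 5: write(P3, v0, 148). refcount(pp0)=4>1 -> COPY to pp2. 3 ppages; refcounts: pp0:3 pp1:4 pp2:1
Op 6: read(P0, v1) -> 46. No state change.
Op 7: write(P1, v1, 129). refcount(pp1)=4>1 -> COPY to pp3. 4 ppages; refcounts: pp0:3 pp1:3 pp2:1 pp3:1
Op 8: write(P2, v1, 182). refcount(pp1)=3>1 -> COPY to pp4. 5 ppages; refcounts: pp0:3 pp1:2 pp2:1 pp3:1 pp4:1
P0: v1 -> pp1 = 46
P1: v1 -> pp3 = 129
P2: v1 -> pp4 = 182
P3: v1 -> pp1 = 46

Answer: 46 129 182 46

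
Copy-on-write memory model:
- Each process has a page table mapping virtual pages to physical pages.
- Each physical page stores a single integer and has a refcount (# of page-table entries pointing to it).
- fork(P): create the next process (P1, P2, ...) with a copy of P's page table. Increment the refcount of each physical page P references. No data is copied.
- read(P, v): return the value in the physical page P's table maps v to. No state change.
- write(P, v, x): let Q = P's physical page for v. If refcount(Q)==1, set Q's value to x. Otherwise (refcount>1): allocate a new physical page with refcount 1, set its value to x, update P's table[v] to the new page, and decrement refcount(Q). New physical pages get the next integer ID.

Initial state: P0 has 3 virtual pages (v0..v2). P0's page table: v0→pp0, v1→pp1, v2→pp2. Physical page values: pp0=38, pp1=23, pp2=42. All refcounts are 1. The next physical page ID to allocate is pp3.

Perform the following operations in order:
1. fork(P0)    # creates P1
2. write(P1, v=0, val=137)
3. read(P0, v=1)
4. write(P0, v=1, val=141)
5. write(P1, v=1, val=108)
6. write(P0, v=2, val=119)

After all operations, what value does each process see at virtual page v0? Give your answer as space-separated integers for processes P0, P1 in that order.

Op 1: fork(P0) -> P1. 3 ppages; refcounts: pp0:2 pp1:2 pp2:2
Op 2: write(P1, v0, 137). refcount(pp0)=2>1 -> COPY to pp3. 4 ppages; refcounts: pp0:1 pp1:2 pp2:2 pp3:1
Op 3: read(P0, v1) -> 23. No state change.
Op 4: write(P0, v1, 141). refcount(pp1)=2>1 -> COPY to pp4. 5 ppages; refcounts: pp0:1 pp1:1 pp2:2 pp3:1 pp4:1
Op 5: write(P1, v1, 108). refcount(pp1)=1 -> write in place. 5 ppages; refcounts: pp0:1 pp1:1 pp2:2 pp3:1 pp4:1
Op 6: write(P0, v2, 119). refcount(pp2)=2>1 -> COPY to pp5. 6 ppages; refcounts: pp0:1 pp1:1 pp2:1 pp3:1 pp4:1 pp5:1
P0: v0 -> pp0 = 38
P1: v0 -> pp3 = 137

Answer: 38 137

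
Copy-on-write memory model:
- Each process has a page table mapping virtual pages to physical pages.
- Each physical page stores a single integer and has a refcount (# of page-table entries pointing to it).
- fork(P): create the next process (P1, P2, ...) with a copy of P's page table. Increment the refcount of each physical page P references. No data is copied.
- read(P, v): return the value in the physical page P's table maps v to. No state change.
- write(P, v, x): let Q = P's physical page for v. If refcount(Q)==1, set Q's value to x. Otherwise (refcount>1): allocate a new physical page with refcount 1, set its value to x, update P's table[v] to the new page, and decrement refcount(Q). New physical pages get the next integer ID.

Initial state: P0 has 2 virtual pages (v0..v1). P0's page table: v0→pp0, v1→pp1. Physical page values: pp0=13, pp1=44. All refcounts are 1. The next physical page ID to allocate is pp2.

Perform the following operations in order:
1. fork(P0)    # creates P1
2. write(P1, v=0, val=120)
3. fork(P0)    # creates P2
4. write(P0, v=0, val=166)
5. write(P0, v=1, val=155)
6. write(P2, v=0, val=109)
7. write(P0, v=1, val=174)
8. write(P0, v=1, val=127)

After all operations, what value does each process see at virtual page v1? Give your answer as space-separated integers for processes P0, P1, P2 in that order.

Answer: 127 44 44

Derivation:
Op 1: fork(P0) -> P1. 2 ppages; refcounts: pp0:2 pp1:2
Op 2: write(P1, v0, 120). refcount(pp0)=2>1 -> COPY to pp2. 3 ppages; refcounts: pp0:1 pp1:2 pp2:1
Op 3: fork(P0) -> P2. 3 ppages; refcounts: pp0:2 pp1:3 pp2:1
Op 4: write(P0, v0, 166). refcount(pp0)=2>1 -> COPY to pp3. 4 ppages; refcounts: pp0:1 pp1:3 pp2:1 pp3:1
Op 5: write(P0, v1, 155). refcount(pp1)=3>1 -> COPY to pp4. 5 ppages; refcounts: pp0:1 pp1:2 pp2:1 pp3:1 pp4:1
Op 6: write(P2, v0, 109). refcount(pp0)=1 -> write in place. 5 ppages; refcounts: pp0:1 pp1:2 pp2:1 pp3:1 pp4:1
Op 7: write(P0, v1, 174). refcount(pp4)=1 -> write in place. 5 ppages; refcounts: pp0:1 pp1:2 pp2:1 pp3:1 pp4:1
Op 8: write(P0, v1, 127). refcount(pp4)=1 -> write in place. 5 ppages; refcounts: pp0:1 pp1:2 pp2:1 pp3:1 pp4:1
P0: v1 -> pp4 = 127
P1: v1 -> pp1 = 44
P2: v1 -> pp1 = 44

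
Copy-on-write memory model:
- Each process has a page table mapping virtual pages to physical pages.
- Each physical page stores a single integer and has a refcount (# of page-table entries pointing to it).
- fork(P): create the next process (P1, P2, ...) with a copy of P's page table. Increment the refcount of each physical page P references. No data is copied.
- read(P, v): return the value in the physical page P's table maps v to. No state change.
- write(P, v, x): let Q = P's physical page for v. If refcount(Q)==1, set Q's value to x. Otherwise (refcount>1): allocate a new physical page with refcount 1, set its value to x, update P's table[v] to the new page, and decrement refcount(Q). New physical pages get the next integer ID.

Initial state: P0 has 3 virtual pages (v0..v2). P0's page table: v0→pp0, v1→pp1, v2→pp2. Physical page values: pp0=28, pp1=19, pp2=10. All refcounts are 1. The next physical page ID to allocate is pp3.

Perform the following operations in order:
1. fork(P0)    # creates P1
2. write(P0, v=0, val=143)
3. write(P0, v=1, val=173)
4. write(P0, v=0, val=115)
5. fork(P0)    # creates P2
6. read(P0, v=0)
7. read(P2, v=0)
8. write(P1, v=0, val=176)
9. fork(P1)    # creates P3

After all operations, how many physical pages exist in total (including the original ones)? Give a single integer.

Op 1: fork(P0) -> P1. 3 ppages; refcounts: pp0:2 pp1:2 pp2:2
Op 2: write(P0, v0, 143). refcount(pp0)=2>1 -> COPY to pp3. 4 ppages; refcounts: pp0:1 pp1:2 pp2:2 pp3:1
Op 3: write(P0, v1, 173). refcount(pp1)=2>1 -> COPY to pp4. 5 ppages; refcounts: pp0:1 pp1:1 pp2:2 pp3:1 pp4:1
Op 4: write(P0, v0, 115). refcount(pp3)=1 -> write in place. 5 ppages; refcounts: pp0:1 pp1:1 pp2:2 pp3:1 pp4:1
Op 5: fork(P0) -> P2. 5 ppages; refcounts: pp0:1 pp1:1 pp2:3 pp3:2 pp4:2
Op 6: read(P0, v0) -> 115. No state change.
Op 7: read(P2, v0) -> 115. No state change.
Op 8: write(P1, v0, 176). refcount(pp0)=1 -> write in place. 5 ppages; refcounts: pp0:1 pp1:1 pp2:3 pp3:2 pp4:2
Op 9: fork(P1) -> P3. 5 ppages; refcounts: pp0:2 pp1:2 pp2:4 pp3:2 pp4:2

Answer: 5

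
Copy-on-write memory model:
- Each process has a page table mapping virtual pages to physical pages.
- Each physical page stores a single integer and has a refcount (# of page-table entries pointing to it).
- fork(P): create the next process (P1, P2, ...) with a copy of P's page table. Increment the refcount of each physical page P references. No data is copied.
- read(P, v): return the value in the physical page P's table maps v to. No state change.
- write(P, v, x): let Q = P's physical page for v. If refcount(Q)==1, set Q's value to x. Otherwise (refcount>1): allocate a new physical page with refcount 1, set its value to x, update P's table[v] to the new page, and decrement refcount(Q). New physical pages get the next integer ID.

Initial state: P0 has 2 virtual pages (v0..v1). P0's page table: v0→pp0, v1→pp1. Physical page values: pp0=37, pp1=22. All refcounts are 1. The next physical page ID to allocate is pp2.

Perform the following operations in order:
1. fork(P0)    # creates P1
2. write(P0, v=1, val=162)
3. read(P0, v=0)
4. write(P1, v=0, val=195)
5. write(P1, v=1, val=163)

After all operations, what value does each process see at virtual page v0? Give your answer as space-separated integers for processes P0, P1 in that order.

Op 1: fork(P0) -> P1. 2 ppages; refcounts: pp0:2 pp1:2
Op 2: write(P0, v1, 162). refcount(pp1)=2>1 -> COPY to pp2. 3 ppages; refcounts: pp0:2 pp1:1 pp2:1
Op 3: read(P0, v0) -> 37. No state change.
Op 4: write(P1, v0, 195). refcount(pp0)=2>1 -> COPY to pp3. 4 ppages; refcounts: pp0:1 pp1:1 pp2:1 pp3:1
Op 5: write(P1, v1, 163). refcount(pp1)=1 -> write in place. 4 ppages; refcounts: pp0:1 pp1:1 pp2:1 pp3:1
P0: v0 -> pp0 = 37
P1: v0 -> pp3 = 195

Answer: 37 195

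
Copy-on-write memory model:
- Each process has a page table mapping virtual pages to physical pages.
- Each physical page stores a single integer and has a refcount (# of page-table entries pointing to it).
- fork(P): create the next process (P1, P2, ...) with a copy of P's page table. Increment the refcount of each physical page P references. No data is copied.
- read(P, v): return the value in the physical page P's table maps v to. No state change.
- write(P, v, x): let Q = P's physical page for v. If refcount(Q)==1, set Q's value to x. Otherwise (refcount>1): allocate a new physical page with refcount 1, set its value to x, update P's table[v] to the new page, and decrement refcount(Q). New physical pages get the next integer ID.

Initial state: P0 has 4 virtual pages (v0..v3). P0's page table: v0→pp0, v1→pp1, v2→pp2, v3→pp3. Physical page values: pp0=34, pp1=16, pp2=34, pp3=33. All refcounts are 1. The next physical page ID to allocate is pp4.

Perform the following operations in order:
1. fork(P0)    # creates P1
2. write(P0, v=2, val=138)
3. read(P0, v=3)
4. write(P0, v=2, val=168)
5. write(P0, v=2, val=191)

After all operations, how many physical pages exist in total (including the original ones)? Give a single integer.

Op 1: fork(P0) -> P1. 4 ppages; refcounts: pp0:2 pp1:2 pp2:2 pp3:2
Op 2: write(P0, v2, 138). refcount(pp2)=2>1 -> COPY to pp4. 5 ppages; refcounts: pp0:2 pp1:2 pp2:1 pp3:2 pp4:1
Op 3: read(P0, v3) -> 33. No state change.
Op 4: write(P0, v2, 168). refcount(pp4)=1 -> write in place. 5 ppages; refcounts: pp0:2 pp1:2 pp2:1 pp3:2 pp4:1
Op 5: write(P0, v2, 191). refcount(pp4)=1 -> write in place. 5 ppages; refcounts: pp0:2 pp1:2 pp2:1 pp3:2 pp4:1

Answer: 5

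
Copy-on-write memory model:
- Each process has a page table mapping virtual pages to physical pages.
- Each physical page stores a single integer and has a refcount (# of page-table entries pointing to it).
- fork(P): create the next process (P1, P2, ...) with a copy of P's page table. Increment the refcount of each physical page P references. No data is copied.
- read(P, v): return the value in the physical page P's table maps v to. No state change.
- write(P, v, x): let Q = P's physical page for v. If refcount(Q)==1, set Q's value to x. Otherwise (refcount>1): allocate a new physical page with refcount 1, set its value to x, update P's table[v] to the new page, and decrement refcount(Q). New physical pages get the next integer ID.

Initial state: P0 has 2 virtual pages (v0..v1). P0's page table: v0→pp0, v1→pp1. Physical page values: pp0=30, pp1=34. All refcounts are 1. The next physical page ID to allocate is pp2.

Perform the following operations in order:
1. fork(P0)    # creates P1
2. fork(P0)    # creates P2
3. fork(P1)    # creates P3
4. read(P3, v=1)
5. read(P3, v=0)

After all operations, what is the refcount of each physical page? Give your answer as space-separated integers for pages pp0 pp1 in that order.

Op 1: fork(P0) -> P1. 2 ppages; refcounts: pp0:2 pp1:2
Op 2: fork(P0) -> P2. 2 ppages; refcounts: pp0:3 pp1:3
Op 3: fork(P1) -> P3. 2 ppages; refcounts: pp0:4 pp1:4
Op 4: read(P3, v1) -> 34. No state change.
Op 5: read(P3, v0) -> 30. No state change.

Answer: 4 4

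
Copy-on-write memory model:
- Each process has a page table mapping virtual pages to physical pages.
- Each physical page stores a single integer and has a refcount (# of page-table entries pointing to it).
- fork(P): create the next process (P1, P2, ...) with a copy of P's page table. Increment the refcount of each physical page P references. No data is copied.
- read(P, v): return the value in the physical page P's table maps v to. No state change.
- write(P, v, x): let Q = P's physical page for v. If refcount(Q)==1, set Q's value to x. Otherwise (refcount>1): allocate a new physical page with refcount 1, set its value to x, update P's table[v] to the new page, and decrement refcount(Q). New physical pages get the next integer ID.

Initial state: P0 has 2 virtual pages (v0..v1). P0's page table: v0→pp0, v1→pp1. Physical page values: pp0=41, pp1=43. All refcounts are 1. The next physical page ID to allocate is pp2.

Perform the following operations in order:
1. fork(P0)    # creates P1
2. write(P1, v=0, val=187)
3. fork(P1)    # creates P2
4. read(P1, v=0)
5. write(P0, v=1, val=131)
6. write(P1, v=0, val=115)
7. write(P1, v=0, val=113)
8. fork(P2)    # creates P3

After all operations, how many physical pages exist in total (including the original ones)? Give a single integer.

Answer: 5

Derivation:
Op 1: fork(P0) -> P1. 2 ppages; refcounts: pp0:2 pp1:2
Op 2: write(P1, v0, 187). refcount(pp0)=2>1 -> COPY to pp2. 3 ppages; refcounts: pp0:1 pp1:2 pp2:1
Op 3: fork(P1) -> P2. 3 ppages; refcounts: pp0:1 pp1:3 pp2:2
Op 4: read(P1, v0) -> 187. No state change.
Op 5: write(P0, v1, 131). refcount(pp1)=3>1 -> COPY to pp3. 4 ppages; refcounts: pp0:1 pp1:2 pp2:2 pp3:1
Op 6: write(P1, v0, 115). refcount(pp2)=2>1 -> COPY to pp4. 5 ppages; refcounts: pp0:1 pp1:2 pp2:1 pp3:1 pp4:1
Op 7: write(P1, v0, 113). refcount(pp4)=1 -> write in place. 5 ppages; refcounts: pp0:1 pp1:2 pp2:1 pp3:1 pp4:1
Op 8: fork(P2) -> P3. 5 ppages; refcounts: pp0:1 pp1:3 pp2:2 pp3:1 pp4:1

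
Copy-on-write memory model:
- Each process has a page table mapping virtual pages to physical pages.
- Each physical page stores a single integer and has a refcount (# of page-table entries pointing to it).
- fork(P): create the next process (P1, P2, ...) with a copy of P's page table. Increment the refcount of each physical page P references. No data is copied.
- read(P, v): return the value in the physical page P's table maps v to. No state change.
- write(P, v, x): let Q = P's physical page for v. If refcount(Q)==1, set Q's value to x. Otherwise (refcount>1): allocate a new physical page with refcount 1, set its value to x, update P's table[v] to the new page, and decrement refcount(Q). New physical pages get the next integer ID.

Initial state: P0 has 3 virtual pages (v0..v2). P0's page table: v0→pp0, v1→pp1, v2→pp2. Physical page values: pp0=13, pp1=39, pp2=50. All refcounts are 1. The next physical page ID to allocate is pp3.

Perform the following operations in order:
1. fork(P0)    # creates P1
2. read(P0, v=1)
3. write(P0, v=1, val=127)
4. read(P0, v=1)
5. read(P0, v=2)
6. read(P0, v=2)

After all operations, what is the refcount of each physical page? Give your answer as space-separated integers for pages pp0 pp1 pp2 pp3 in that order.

Answer: 2 1 2 1

Derivation:
Op 1: fork(P0) -> P1. 3 ppages; refcounts: pp0:2 pp1:2 pp2:2
Op 2: read(P0, v1) -> 39. No state change.
Op 3: write(P0, v1, 127). refcount(pp1)=2>1 -> COPY to pp3. 4 ppages; refcounts: pp0:2 pp1:1 pp2:2 pp3:1
Op 4: read(P0, v1) -> 127. No state change.
Op 5: read(P0, v2) -> 50. No state change.
Op 6: read(P0, v2) -> 50. No state change.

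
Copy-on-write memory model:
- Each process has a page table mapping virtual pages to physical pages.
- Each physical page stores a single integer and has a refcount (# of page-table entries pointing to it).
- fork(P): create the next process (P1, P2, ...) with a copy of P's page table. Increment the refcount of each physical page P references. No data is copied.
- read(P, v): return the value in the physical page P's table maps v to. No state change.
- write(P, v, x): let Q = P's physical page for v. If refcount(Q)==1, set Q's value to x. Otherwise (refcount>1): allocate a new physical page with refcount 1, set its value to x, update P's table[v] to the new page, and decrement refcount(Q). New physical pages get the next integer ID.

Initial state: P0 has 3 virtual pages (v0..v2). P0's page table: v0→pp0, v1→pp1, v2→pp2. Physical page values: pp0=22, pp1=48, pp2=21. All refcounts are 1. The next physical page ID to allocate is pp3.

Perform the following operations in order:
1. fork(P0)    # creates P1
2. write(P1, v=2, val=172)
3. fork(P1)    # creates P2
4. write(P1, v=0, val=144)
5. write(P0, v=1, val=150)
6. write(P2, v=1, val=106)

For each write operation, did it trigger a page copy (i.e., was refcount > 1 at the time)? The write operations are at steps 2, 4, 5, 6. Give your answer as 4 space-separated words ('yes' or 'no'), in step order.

Op 1: fork(P0) -> P1. 3 ppages; refcounts: pp0:2 pp1:2 pp2:2
Op 2: write(P1, v2, 172). refcount(pp2)=2>1 -> COPY to pp3. 4 ppages; refcounts: pp0:2 pp1:2 pp2:1 pp3:1
Op 3: fork(P1) -> P2. 4 ppages; refcounts: pp0:3 pp1:3 pp2:1 pp3:2
Op 4: write(P1, v0, 144). refcount(pp0)=3>1 -> COPY to pp4. 5 ppages; refcounts: pp0:2 pp1:3 pp2:1 pp3:2 pp4:1
Op 5: write(P0, v1, 150). refcount(pp1)=3>1 -> COPY to pp5. 6 ppages; refcounts: pp0:2 pp1:2 pp2:1 pp3:2 pp4:1 pp5:1
Op 6: write(P2, v1, 106). refcount(pp1)=2>1 -> COPY to pp6. 7 ppages; refcounts: pp0:2 pp1:1 pp2:1 pp3:2 pp4:1 pp5:1 pp6:1

yes yes yes yes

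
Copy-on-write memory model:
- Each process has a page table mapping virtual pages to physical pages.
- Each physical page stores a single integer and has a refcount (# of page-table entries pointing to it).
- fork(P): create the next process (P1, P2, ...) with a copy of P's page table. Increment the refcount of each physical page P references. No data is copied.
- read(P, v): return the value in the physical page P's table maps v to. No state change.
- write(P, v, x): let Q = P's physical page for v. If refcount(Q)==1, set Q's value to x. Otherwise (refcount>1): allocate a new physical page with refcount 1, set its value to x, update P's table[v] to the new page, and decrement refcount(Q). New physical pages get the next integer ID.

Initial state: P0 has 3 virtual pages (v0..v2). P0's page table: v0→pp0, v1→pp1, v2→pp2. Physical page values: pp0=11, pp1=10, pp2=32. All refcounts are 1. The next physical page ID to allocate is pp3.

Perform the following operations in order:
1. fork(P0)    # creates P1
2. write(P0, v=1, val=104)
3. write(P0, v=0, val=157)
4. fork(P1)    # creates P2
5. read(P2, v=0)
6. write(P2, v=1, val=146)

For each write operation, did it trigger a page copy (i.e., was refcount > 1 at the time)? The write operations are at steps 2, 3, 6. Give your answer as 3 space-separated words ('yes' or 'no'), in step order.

Op 1: fork(P0) -> P1. 3 ppages; refcounts: pp0:2 pp1:2 pp2:2
Op 2: write(P0, v1, 104). refcount(pp1)=2>1 -> COPY to pp3. 4 ppages; refcounts: pp0:2 pp1:1 pp2:2 pp3:1
Op 3: write(P0, v0, 157). refcount(pp0)=2>1 -> COPY to pp4. 5 ppages; refcounts: pp0:1 pp1:1 pp2:2 pp3:1 pp4:1
Op 4: fork(P1) -> P2. 5 ppages; refcounts: pp0:2 pp1:2 pp2:3 pp3:1 pp4:1
Op 5: read(P2, v0) -> 11. No state change.
Op 6: write(P2, v1, 146). refcount(pp1)=2>1 -> COPY to pp5. 6 ppages; refcounts: pp0:2 pp1:1 pp2:3 pp3:1 pp4:1 pp5:1

yes yes yes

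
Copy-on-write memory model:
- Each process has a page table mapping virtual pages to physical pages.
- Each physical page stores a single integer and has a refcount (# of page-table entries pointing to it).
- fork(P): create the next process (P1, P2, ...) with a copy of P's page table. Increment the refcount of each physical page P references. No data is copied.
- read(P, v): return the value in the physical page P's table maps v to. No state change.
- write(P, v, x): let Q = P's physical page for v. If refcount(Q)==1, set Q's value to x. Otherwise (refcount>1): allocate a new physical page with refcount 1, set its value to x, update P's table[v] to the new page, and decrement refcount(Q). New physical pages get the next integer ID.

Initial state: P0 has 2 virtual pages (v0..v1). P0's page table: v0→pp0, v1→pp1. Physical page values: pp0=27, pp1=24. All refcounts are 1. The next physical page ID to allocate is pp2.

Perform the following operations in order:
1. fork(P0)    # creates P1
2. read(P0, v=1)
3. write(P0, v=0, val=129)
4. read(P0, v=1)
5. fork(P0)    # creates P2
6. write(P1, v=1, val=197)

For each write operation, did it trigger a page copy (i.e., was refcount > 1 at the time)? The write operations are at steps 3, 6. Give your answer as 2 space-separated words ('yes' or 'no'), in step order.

Op 1: fork(P0) -> P1. 2 ppages; refcounts: pp0:2 pp1:2
Op 2: read(P0, v1) -> 24. No state change.
Op 3: write(P0, v0, 129). refcount(pp0)=2>1 -> COPY to pp2. 3 ppages; refcounts: pp0:1 pp1:2 pp2:1
Op 4: read(P0, v1) -> 24. No state change.
Op 5: fork(P0) -> P2. 3 ppages; refcounts: pp0:1 pp1:3 pp2:2
Op 6: write(P1, v1, 197). refcount(pp1)=3>1 -> COPY to pp3. 4 ppages; refcounts: pp0:1 pp1:2 pp2:2 pp3:1

yes yes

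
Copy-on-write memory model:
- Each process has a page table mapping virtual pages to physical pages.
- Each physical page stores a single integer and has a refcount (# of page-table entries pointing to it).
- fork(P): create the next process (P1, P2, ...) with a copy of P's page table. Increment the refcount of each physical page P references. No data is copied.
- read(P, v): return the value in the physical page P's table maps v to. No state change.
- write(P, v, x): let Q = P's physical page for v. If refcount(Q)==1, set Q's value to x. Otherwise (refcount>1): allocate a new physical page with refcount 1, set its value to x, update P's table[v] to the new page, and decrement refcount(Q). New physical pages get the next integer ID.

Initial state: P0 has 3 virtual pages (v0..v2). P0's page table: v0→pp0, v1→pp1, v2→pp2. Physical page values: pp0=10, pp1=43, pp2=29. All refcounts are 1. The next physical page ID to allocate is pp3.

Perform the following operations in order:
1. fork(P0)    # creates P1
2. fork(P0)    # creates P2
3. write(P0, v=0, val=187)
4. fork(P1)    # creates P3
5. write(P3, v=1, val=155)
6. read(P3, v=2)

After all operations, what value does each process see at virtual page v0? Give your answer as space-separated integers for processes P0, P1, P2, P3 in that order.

Op 1: fork(P0) -> P1. 3 ppages; refcounts: pp0:2 pp1:2 pp2:2
Op 2: fork(P0) -> P2. 3 ppages; refcounts: pp0:3 pp1:3 pp2:3
Op 3: write(P0, v0, 187). refcount(pp0)=3>1 -> COPY to pp3. 4 ppages; refcounts: pp0:2 pp1:3 pp2:3 pp3:1
Op 4: fork(P1) -> P3. 4 ppages; refcounts: pp0:3 pp1:4 pp2:4 pp3:1
Op 5: write(P3, v1, 155). refcount(pp1)=4>1 -> COPY to pp4. 5 ppages; refcounts: pp0:3 pp1:3 pp2:4 pp3:1 pp4:1
Op 6: read(P3, v2) -> 29. No state change.
P0: v0 -> pp3 = 187
P1: v0 -> pp0 = 10
P2: v0 -> pp0 = 10
P3: v0 -> pp0 = 10

Answer: 187 10 10 10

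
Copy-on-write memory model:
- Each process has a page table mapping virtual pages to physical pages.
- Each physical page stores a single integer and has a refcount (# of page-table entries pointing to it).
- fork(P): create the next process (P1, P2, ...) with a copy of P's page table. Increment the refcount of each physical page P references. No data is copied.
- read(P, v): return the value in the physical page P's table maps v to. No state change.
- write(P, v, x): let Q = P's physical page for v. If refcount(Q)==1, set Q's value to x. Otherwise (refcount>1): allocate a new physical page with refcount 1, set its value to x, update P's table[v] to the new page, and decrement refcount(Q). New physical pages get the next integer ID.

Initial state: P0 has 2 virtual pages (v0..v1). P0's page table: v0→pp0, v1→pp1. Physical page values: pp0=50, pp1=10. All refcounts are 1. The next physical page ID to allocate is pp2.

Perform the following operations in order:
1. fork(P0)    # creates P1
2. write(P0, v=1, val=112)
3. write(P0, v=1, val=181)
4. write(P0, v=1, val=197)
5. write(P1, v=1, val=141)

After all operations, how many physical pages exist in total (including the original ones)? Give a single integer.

Op 1: fork(P0) -> P1. 2 ppages; refcounts: pp0:2 pp1:2
Op 2: write(P0, v1, 112). refcount(pp1)=2>1 -> COPY to pp2. 3 ppages; refcounts: pp0:2 pp1:1 pp2:1
Op 3: write(P0, v1, 181). refcount(pp2)=1 -> write in place. 3 ppages; refcounts: pp0:2 pp1:1 pp2:1
Op 4: write(P0, v1, 197). refcount(pp2)=1 -> write in place. 3 ppages; refcounts: pp0:2 pp1:1 pp2:1
Op 5: write(P1, v1, 141). refcount(pp1)=1 -> write in place. 3 ppages; refcounts: pp0:2 pp1:1 pp2:1

Answer: 3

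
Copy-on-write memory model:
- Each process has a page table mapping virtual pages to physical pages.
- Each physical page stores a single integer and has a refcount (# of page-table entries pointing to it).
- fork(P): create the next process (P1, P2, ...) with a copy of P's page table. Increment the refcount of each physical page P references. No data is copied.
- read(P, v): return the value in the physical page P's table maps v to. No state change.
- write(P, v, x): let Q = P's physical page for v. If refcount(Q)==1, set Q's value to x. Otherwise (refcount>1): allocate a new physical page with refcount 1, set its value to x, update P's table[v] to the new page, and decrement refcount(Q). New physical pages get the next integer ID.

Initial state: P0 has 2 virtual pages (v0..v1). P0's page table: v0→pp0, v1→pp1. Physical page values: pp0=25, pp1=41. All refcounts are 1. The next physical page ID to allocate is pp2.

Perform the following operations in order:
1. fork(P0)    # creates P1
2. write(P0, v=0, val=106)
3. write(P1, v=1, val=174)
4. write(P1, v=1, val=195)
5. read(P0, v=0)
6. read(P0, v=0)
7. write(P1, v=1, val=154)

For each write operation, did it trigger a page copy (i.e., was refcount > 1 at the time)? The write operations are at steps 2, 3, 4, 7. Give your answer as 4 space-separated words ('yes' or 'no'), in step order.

Op 1: fork(P0) -> P1. 2 ppages; refcounts: pp0:2 pp1:2
Op 2: write(P0, v0, 106). refcount(pp0)=2>1 -> COPY to pp2. 3 ppages; refcounts: pp0:1 pp1:2 pp2:1
Op 3: write(P1, v1, 174). refcount(pp1)=2>1 -> COPY to pp3. 4 ppages; refcounts: pp0:1 pp1:1 pp2:1 pp3:1
Op 4: write(P1, v1, 195). refcount(pp3)=1 -> write in place. 4 ppages; refcounts: pp0:1 pp1:1 pp2:1 pp3:1
Op 5: read(P0, v0) -> 106. No state change.
Op 6: read(P0, v0) -> 106. No state change.
Op 7: write(P1, v1, 154). refcount(pp3)=1 -> write in place. 4 ppages; refcounts: pp0:1 pp1:1 pp2:1 pp3:1

yes yes no no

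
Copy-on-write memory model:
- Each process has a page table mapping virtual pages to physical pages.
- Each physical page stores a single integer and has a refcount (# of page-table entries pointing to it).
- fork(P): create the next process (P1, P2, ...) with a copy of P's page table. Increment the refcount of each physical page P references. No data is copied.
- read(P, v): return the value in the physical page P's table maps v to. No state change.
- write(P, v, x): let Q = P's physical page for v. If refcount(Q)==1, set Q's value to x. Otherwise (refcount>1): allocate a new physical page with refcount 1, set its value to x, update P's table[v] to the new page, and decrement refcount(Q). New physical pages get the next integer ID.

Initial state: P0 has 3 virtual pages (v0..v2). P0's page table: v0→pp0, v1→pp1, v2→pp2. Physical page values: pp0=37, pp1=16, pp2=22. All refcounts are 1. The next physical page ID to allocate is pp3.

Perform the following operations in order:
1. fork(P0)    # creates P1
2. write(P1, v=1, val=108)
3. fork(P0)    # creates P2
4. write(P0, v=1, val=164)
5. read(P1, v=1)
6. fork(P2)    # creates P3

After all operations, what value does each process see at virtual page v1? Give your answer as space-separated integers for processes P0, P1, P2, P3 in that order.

Op 1: fork(P0) -> P1. 3 ppages; refcounts: pp0:2 pp1:2 pp2:2
Op 2: write(P1, v1, 108). refcount(pp1)=2>1 -> COPY to pp3. 4 ppages; refcounts: pp0:2 pp1:1 pp2:2 pp3:1
Op 3: fork(P0) -> P2. 4 ppages; refcounts: pp0:3 pp1:2 pp2:3 pp3:1
Op 4: write(P0, v1, 164). refcount(pp1)=2>1 -> COPY to pp4. 5 ppages; refcounts: pp0:3 pp1:1 pp2:3 pp3:1 pp4:1
Op 5: read(P1, v1) -> 108. No state change.
Op 6: fork(P2) -> P3. 5 ppages; refcounts: pp0:4 pp1:2 pp2:4 pp3:1 pp4:1
P0: v1 -> pp4 = 164
P1: v1 -> pp3 = 108
P2: v1 -> pp1 = 16
P3: v1 -> pp1 = 16

Answer: 164 108 16 16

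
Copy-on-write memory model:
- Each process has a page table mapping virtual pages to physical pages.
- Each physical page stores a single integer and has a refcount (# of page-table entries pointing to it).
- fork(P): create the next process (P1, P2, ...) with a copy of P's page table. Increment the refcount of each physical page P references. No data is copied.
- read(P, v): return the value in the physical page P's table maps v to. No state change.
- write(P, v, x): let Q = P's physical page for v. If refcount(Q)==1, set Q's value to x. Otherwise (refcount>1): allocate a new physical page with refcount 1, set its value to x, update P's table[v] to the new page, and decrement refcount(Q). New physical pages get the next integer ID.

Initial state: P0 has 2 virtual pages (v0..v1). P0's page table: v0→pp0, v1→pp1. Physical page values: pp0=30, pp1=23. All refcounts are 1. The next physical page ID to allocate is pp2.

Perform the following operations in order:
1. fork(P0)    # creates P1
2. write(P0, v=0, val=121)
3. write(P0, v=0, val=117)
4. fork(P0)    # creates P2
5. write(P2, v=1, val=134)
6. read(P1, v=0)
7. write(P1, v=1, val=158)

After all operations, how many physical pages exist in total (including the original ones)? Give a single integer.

Op 1: fork(P0) -> P1. 2 ppages; refcounts: pp0:2 pp1:2
Op 2: write(P0, v0, 121). refcount(pp0)=2>1 -> COPY to pp2. 3 ppages; refcounts: pp0:1 pp1:2 pp2:1
Op 3: write(P0, v0, 117). refcount(pp2)=1 -> write in place. 3 ppages; refcounts: pp0:1 pp1:2 pp2:1
Op 4: fork(P0) -> P2. 3 ppages; refcounts: pp0:1 pp1:3 pp2:2
Op 5: write(P2, v1, 134). refcount(pp1)=3>1 -> COPY to pp3. 4 ppages; refcounts: pp0:1 pp1:2 pp2:2 pp3:1
Op 6: read(P1, v0) -> 30. No state change.
Op 7: write(P1, v1, 158). refcount(pp1)=2>1 -> COPY to pp4. 5 ppages; refcounts: pp0:1 pp1:1 pp2:2 pp3:1 pp4:1

Answer: 5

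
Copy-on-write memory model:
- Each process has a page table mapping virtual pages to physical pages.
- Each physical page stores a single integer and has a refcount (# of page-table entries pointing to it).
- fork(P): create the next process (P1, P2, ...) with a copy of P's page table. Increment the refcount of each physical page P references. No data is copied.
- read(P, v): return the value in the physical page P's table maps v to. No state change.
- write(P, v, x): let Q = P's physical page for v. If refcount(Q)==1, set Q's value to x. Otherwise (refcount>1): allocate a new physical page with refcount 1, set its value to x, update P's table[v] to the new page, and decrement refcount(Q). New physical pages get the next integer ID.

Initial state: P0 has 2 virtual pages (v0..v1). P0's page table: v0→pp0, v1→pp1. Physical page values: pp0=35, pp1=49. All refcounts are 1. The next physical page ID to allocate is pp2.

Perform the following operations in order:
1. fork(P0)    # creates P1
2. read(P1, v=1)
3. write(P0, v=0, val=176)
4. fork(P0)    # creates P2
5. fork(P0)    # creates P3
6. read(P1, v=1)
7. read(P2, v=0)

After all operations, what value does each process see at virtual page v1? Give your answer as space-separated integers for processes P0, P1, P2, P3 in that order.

Op 1: fork(P0) -> P1. 2 ppages; refcounts: pp0:2 pp1:2
Op 2: read(P1, v1) -> 49. No state change.
Op 3: write(P0, v0, 176). refcount(pp0)=2>1 -> COPY to pp2. 3 ppages; refcounts: pp0:1 pp1:2 pp2:1
Op 4: fork(P0) -> P2. 3 ppages; refcounts: pp0:1 pp1:3 pp2:2
Op 5: fork(P0) -> P3. 3 ppages; refcounts: pp0:1 pp1:4 pp2:3
Op 6: read(P1, v1) -> 49. No state change.
Op 7: read(P2, v0) -> 176. No state change.
P0: v1 -> pp1 = 49
P1: v1 -> pp1 = 49
P2: v1 -> pp1 = 49
P3: v1 -> pp1 = 49

Answer: 49 49 49 49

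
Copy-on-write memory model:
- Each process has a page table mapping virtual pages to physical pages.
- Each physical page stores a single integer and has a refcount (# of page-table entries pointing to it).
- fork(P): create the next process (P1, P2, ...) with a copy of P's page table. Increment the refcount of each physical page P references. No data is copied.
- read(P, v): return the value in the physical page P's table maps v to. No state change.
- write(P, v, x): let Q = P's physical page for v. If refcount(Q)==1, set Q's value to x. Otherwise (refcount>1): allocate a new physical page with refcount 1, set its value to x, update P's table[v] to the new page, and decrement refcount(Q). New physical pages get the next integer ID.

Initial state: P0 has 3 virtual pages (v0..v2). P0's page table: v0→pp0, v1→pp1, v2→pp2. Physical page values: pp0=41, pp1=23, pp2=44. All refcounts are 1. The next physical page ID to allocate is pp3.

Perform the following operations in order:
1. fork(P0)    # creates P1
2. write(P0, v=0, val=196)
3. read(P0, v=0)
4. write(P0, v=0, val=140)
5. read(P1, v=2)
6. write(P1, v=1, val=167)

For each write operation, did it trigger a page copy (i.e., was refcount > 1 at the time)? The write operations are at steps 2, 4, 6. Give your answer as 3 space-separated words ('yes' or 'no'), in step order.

Op 1: fork(P0) -> P1. 3 ppages; refcounts: pp0:2 pp1:2 pp2:2
Op 2: write(P0, v0, 196). refcount(pp0)=2>1 -> COPY to pp3. 4 ppages; refcounts: pp0:1 pp1:2 pp2:2 pp3:1
Op 3: read(P0, v0) -> 196. No state change.
Op 4: write(P0, v0, 140). refcount(pp3)=1 -> write in place. 4 ppages; refcounts: pp0:1 pp1:2 pp2:2 pp3:1
Op 5: read(P1, v2) -> 44. No state change.
Op 6: write(P1, v1, 167). refcount(pp1)=2>1 -> COPY to pp4. 5 ppages; refcounts: pp0:1 pp1:1 pp2:2 pp3:1 pp4:1

yes no yes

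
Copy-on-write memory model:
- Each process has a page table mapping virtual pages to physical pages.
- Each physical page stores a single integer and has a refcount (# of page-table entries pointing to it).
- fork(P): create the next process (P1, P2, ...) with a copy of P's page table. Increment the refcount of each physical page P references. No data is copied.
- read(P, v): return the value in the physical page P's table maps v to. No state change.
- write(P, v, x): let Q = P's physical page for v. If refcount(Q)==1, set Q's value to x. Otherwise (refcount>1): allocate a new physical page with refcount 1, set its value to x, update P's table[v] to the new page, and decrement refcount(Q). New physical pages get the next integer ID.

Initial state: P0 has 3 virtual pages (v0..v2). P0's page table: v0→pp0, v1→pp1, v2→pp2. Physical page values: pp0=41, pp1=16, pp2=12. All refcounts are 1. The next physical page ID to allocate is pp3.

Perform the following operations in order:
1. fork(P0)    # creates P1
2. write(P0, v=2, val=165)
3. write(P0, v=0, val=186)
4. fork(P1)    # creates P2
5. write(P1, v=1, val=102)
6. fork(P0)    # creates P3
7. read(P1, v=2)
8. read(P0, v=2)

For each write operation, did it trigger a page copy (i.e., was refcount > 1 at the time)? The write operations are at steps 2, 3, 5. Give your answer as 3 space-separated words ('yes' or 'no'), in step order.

Op 1: fork(P0) -> P1. 3 ppages; refcounts: pp0:2 pp1:2 pp2:2
Op 2: write(P0, v2, 165). refcount(pp2)=2>1 -> COPY to pp3. 4 ppages; refcounts: pp0:2 pp1:2 pp2:1 pp3:1
Op 3: write(P0, v0, 186). refcount(pp0)=2>1 -> COPY to pp4. 5 ppages; refcounts: pp0:1 pp1:2 pp2:1 pp3:1 pp4:1
Op 4: fork(P1) -> P2. 5 ppages; refcounts: pp0:2 pp1:3 pp2:2 pp3:1 pp4:1
Op 5: write(P1, v1, 102). refcount(pp1)=3>1 -> COPY to pp5. 6 ppages; refcounts: pp0:2 pp1:2 pp2:2 pp3:1 pp4:1 pp5:1
Op 6: fork(P0) -> P3. 6 ppages; refcounts: pp0:2 pp1:3 pp2:2 pp3:2 pp4:2 pp5:1
Op 7: read(P1, v2) -> 12. No state change.
Op 8: read(P0, v2) -> 165. No state change.

yes yes yes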